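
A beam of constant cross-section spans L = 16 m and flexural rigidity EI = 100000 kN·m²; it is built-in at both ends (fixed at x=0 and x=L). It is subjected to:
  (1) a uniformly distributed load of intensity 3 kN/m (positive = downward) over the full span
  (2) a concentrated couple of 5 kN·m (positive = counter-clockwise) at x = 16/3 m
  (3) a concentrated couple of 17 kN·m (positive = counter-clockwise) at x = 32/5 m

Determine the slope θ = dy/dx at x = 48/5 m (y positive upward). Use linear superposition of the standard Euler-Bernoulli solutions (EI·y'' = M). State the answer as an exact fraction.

θ(48/5) = 2551/5859375 rad

Load 1 — uniform load w=3 kN/m over full span:
  θ_1 = -wx(L-x)(L-2x)/(12EI) = -3·(48/5)·(16-(48/5))·(16-2·(48/5))/(12·100000) = 192/390625 rad
Load 2 — applied couple M₀=5 kN·m at a=16/3 m (b=L-a=32/3):
  θ_2 = (R_Ax²/2 - M_Ax - M₀(x-a))/EI  [x>a] with R_A=5/12, M_A=0 = ((5/12)·(48/5)²/2 - 0·(48/5) - 5·((48/5)-(16/3)))/100000 = -1/46875 rad
Load 3 — applied couple M₀=17 kN·m at a=32/5 m (b=L-a=48/5):
  θ_3 = (R_Ax²/2 - M_Ax - M₀(x-a))/EI  [x>a] with R_A=153/100, M_A=51/25 = ((153/100)·(48/5)²/2 - (51/25)·(48/5) - 17·((48/5)-(32/5)))/100000 = -68/1953125 rad
Superposition: θ = Σ θ_i = 2551/5859375 rad ≈ 0.000435 rad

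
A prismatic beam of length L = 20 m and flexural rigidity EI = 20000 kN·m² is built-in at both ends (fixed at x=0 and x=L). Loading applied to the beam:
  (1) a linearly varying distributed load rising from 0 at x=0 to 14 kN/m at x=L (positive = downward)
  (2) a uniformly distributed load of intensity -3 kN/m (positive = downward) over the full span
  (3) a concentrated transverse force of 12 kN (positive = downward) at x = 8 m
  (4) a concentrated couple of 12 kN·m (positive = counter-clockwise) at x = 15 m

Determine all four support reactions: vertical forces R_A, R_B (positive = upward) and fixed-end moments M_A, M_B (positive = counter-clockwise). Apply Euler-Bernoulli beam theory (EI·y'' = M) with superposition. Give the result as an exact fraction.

Load 1 — triangular load w₀=14 kN/m (0→w₀ over full span):
  R_A = 3w₀L/20 = 3·14·20/20 = 42 kN
  M_A = w₀L²/30 = 14·20²/30 = 560/3 kN·m
  R_B = 7w₀L/20 = 7·14·20/20 = 98 kN
  M_B = -w₀L²/20 = -14·20²/20 = -280 kN·m
Load 2 — uniform load w=-3 kN/m over full span:
  R_A = wL/2 = (-3)·20/2 = -30 kN
  M_A = wL²/12 = (-3)·20²/12 = -100 kN·m
  R_B = wL/2 = (-3)·20/2 = -30 kN
  M_B = -wL²/12 = -(-3)·20²/12 = 100 kN·m
Load 3 — point force P=12 kN at a=8 m (b=L-a=12):
  R_A = Pb²(3a+b)/L³ = 12·12²·(3·8+12)/20³ = 972/125 kN
  M_A = Pab²/L² = 12·8·12²/20² = 864/25 kN·m
  R_B = Pa²(a+3b)/L³ = 12·8²·(8+3·12)/20³ = 528/125 kN
  M_B = -Pa²b/L² = -12·8²·12/20² = -576/25 kN·m
Load 4 — applied couple M₀=12 kN·m at a=15 m (b=L-a=5):
  R_A = 6M₀ab/L³ = 6·12·15·5/20³ = 27/40 kN
  M_A = M₀b(2a-b)/L² = 12·5·(2·15-5)/20² = 15/4 kN·m
  R_B = -6M₀ab/L³ = -6·12·15·5/20³ = -27/40 kN
  M_B = M₀a(2b-a)/L² = 12·15·(2·5-15)/20² = -9/4 kN·m
Superposition: R_A = 20451/1000 kN, M_A = 37493/300 kN·m, R_B = 71549/1000 kN, M_B = -20529/100 kN·m

R_A = 20451/1000 kN, M_A = 37493/300 kN·m, R_B = 71549/1000 kN, M_B = -20529/100 kN·m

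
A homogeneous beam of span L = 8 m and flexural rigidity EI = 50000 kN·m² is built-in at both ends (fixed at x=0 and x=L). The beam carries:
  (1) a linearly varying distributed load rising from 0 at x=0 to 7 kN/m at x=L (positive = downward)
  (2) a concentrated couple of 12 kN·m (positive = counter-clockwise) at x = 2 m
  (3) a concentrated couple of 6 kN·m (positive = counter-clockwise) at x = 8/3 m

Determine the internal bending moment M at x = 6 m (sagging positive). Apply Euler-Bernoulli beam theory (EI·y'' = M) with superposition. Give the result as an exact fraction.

Load 1 — triangular load w₀=7 kN/m (0→w₀ over full span):
  M_1 = 3w₀Lx/20 - w₀L²/30 - w₀x³/(6L) = 3·7·8·6/20 - 7·8²/30 - 7·6³/(6·8) = 119/30 kN·m
Load 2 — applied couple M₀=12 kN·m at a=2 m (b=L-a=6):
  M_2 = R_Ax - M_A - M₀  [x>a] with R_A=27/16, M_A=-9/4 = (27/16)·6 - (-9/4) - 12 = 3/8 kN·m
Load 3 — applied couple M₀=6 kN·m at a=8/3 m (b=L-a=16/3):
  M_3 = R_Ax - M_A - M₀  [x>a] with R_A=1, M_A=0 = 1·6 - 0 - 6 = 0 kN·m
Superposition: M = Σ M_i = 521/120 kN·m ≈ 4.341667 kN·m

M(6) = 521/120 kN·m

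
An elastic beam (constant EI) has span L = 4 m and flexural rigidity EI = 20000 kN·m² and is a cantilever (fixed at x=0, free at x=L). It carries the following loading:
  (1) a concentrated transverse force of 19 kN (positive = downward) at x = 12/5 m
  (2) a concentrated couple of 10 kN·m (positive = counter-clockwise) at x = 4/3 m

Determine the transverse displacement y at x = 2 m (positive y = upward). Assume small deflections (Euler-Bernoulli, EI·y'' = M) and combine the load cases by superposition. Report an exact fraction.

Load 1 — point force P=19 kN at a=12/5 m (b=L-a=8/5):
  y_1 = -Px²(3a-x)/(6EI)  [x≤a] = -19·2²·(3·(12/5)-2)/(6·20000) = -247/75000 m
Load 2 — applied couple M₀=10 kN·m at a=4/3 m (b=L-a=8/3):
  y_2 = M₀a(2x-a)/(2EI)  [x>a] = 10·(4/3)·(2·2-(4/3))/(2·20000) = 1/1125 m
Superposition: y = Σ y_i = -541/225000 m ≈ -0.002404 m

y(2) = -541/225000 m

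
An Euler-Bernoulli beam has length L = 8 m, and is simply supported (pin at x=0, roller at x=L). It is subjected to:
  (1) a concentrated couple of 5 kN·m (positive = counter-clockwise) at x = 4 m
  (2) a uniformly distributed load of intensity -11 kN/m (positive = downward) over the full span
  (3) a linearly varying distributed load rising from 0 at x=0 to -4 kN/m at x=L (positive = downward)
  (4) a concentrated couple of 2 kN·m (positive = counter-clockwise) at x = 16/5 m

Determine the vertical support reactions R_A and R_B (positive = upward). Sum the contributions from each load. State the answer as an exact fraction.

Load 1 — applied couple M₀=5 kN·m at a=4 m (b=L-a=4):
  R_A = M₀/L = 5/8 kN
  R_B = -M₀/L = -5/8 kN
Load 2 — uniform load w=-11 kN/m over full span:
  R_A = wL/2 = (-11)·8/2 = -44 kN
  R_B = wL/2 = (-11)·8/2 = -44 kN
Load 3 — triangular load w₀=-4 kN/m (0→w₀ over full span):
  R_A = w₀L/6 = (-4)·8/6 = -16/3 kN
  R_B = w₀L/3 = (-4)·8/3 = -32/3 kN
Load 4 — applied couple M₀=2 kN·m at a=16/5 m (b=L-a=24/5):
  R_A = M₀/L = 2/8 = 1/4 kN
  R_B = -M₀/L = -2/8 = -1/4 kN
Superposition: R_A = -1163/24 kN, R_B = -1333/24 kN

R_A = -1163/24 kN, R_B = -1333/24 kN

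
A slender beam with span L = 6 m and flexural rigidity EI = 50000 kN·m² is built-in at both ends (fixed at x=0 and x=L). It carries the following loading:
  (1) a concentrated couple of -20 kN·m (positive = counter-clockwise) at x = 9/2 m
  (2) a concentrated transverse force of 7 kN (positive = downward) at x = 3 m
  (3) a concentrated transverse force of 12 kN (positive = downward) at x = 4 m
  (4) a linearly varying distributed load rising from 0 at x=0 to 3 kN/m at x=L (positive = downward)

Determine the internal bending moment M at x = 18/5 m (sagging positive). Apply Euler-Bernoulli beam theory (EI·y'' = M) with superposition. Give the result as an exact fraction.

Load 1 — applied couple M₀=-20 kN·m at a=9/2 m (b=L-a=3/2):
  M_1 = R_Ax - M_A  [x≤a] with R_A=-15/4, M_A=-25/4 = (-15/4)·(18/5) - (-25/4) = -29/4 kN·m
Load 2 — point force P=7 kN at a=3 m (b=L-a=3):
  M_2 = Pa²(a+3b)(L-x)/L³ - Pa²b/L²  [x>a] = 7·3²·(3+3·3)·(6-(18/5))/6³ - 7·3²·3/6² = 63/20 kN·m
Load 3 — point force P=12 kN at a=4 m (b=L-a=2):
  M_3 = Pb²(3a+b)x/L³ - Pab²/L²  [x≤a] = 12·2²·(3·4+2)·(18/5)/6³ - 12·4·2²/6² = 88/15 kN·m
Load 4 — triangular load w₀=3 kN/m (0→w₀ over full span):
  M_4 = 3w₀Lx/20 - w₀L²/30 - w₀x³/(6L) = 3·3·6·(18/5)/20 - 3·6²/30 - 3·(18/5)³/(6·6) = 279/125 kN·m
Superposition: M = Σ M_i = 2999/750 kN·m ≈ 3.998667 kN·m

M(18/5) = 2999/750 kN·m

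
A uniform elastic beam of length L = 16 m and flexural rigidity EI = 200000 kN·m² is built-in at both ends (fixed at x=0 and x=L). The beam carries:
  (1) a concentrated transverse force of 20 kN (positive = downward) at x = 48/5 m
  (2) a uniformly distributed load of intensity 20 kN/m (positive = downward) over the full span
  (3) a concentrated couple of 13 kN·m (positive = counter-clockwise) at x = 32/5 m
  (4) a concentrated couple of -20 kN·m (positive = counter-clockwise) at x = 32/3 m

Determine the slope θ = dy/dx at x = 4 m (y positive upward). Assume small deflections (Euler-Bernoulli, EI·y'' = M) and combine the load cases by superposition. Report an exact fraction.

Load 1 — point force P=20 kN at a=48/5 m (b=L-a=32/5):
  θ_1 = -Pb²x(2aL-(3a+b)x)/(2L³EI)  [x≤a] = -20·(32/5)²·4·(2·(48/5)·16-(3·(48/5)+(32/5))·4)/(2·16³·200000) = -26/78125 rad
Load 2 — uniform load w=20 kN/m over full span:
  θ_2 = -wx(L-x)(L-2x)/(12EI) = -20·4·(16-4)·(16-2·4)/(12·200000) = -2/625 rad
Load 3 — applied couple M₀=13 kN·m at a=32/5 m (b=L-a=48/5):
  θ_3 = (R_Ax²/2 - M_Ax)/EI  [x≤a] with R_A=117/100, M_A=39/25 = ((117/100)·4²/2 - (39/25)·4)/200000 = 39/2500000 rad
Load 4 — applied couple M₀=-20 kN·m at a=32/3 m (b=L-a=16/3):
  θ_4 = (R_Ax²/2 - M_Ax)/EI  [x≤a] with R_A=-5/3, M_A=-20/3 = ((-5/3)·4²/2 - (-20/3)·4)/200000 = 1/15000 rad
Superposition: θ = Σ θ_i = -25879/7500000 rad ≈ -0.003451 rad

θ(4) = -25879/7500000 rad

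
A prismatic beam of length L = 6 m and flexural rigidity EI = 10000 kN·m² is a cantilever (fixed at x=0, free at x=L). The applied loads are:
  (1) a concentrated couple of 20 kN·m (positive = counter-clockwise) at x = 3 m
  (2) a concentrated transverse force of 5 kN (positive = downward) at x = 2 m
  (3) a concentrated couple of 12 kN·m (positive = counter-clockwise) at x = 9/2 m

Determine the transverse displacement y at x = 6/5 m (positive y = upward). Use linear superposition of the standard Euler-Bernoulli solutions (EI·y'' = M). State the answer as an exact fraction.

Load 1 — applied couple M₀=20 kN·m at a=3 m (b=L-a=3):
  y_1 = M₀x²/(2EI)  [x≤a] = 20·(6/5)²/(2·10000) = 9/6250 m
Load 2 — point force P=5 kN at a=2 m (b=L-a=4):
  y_2 = -Px²(3a-x)/(6EI)  [x≤a] = -5·(6/5)²·(3·2-(6/5))/(6·10000) = -9/15625 m
Load 3 — applied couple M₀=12 kN·m at a=9/2 m (b=L-a=3/2):
  y_3 = M₀x²/(2EI)  [x≤a] = 12·(6/5)²/(2·10000) = 27/31250 m
Superposition: y = Σ y_i = 27/15625 m ≈ 0.001728 m

y(6/5) = 27/15625 m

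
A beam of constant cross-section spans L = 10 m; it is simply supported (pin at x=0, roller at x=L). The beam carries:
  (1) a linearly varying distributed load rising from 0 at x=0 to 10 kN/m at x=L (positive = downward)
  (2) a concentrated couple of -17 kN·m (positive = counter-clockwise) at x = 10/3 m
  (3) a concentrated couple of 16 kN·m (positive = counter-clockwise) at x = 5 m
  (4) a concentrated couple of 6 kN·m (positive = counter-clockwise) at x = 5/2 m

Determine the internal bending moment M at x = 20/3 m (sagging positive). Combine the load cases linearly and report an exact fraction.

Load 1 — triangular load w₀=10 kN/m (0→w₀ over full span):
  M_1 = w₀Lx/6 - w₀x³/(6L) = 10·10·(20/3)/6 - 10·(20/3)³/(6·10) = 5000/81 kN·m
Load 2 — applied couple M₀=-17 kN·m at a=10/3 m (b=L-a=20/3):
  M_2 = M₀x/L - M₀  [x>a] = (-17)·(20/3)/10 - (-17) = 17/3 kN·m
Load 3 — applied couple M₀=16 kN·m at a=5 m (b=L-a=5):
  M_3 = M₀x/L - M₀  [x>a] = 16·(20/3)/10 - 16 = -16/3 kN·m
Load 4 — applied couple M₀=6 kN·m at a=5/2 m (b=L-a=15/2):
  M_4 = M₀x/L - M₀  [x>a] = 6·(20/3)/10 - 6 = -2 kN·m
Superposition: M = Σ M_i = 4865/81 kN·m ≈ 60.061728 kN·m

M(20/3) = 4865/81 kN·m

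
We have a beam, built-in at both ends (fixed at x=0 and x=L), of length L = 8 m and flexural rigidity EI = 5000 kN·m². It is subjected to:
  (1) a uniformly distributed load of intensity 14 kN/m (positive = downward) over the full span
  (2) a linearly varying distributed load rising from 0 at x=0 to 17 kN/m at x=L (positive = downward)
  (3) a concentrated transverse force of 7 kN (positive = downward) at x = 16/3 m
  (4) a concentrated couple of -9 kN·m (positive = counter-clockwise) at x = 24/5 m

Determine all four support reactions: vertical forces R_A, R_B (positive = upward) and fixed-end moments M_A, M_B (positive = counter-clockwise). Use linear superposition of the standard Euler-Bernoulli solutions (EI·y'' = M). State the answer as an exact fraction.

Load 1 — uniform load w=14 kN/m over full span:
  R_A = wL/2 = 14·8/2 = 56 kN
  M_A = wL²/12 = 14·8²/12 = 224/3 kN·m
  R_B = wL/2 = 14·8/2 = 56 kN
  M_B = -wL²/12 = -14·8²/12 = -224/3 kN·m
Load 2 — triangular load w₀=17 kN/m (0→w₀ over full span):
  R_A = 3w₀L/20 = 3·17·8/20 = 102/5 kN
  M_A = w₀L²/30 = 17·8²/30 = 544/15 kN·m
  R_B = 7w₀L/20 = 7·17·8/20 = 238/5 kN
  M_B = -w₀L²/20 = -17·8²/20 = -272/5 kN·m
Load 3 — point force P=7 kN at a=16/3 m (b=L-a=8/3):
  R_A = Pb²(3a+b)/L³ = 7·(8/3)²·(3·(16/3)+(8/3))/8³ = 49/27 kN
  M_A = Pab²/L² = 7·(16/3)·(8/3)²/8² = 112/27 kN·m
  R_B = Pa²(a+3b)/L³ = 7·(16/3)²·((16/3)+3·(8/3))/8³ = 140/27 kN
  M_B = -Pa²b/L² = -7·(16/3)²·(8/3)/8² = -224/27 kN·m
Load 4 — applied couple M₀=-9 kN·m at a=24/5 m (b=L-a=16/5):
  R_A = 6M₀ab/L³ = 6·(-9)·(24/5)·(16/5)/8³ = -81/50 kN
  M_A = M₀b(2a-b)/L² = (-9)·(16/5)·(2·(24/5)-(16/5))/8² = -72/25 kN·m
  R_B = -6M₀ab/L³ = -6·(-9)·(24/5)·(16/5)/8³ = 81/50 kN
  M_B = M₀a(2b-a)/L² = (-9)·(24/5)·(2·(16/5)-(24/5))/8² = -27/25 kN·m
Superposition: R_A = 103403/1350 kN, M_A = 75736/675 kN·m, R_B = 149047/1350 kN, M_B = -93449/675 kN·m

R_A = 103403/1350 kN, M_A = 75736/675 kN·m, R_B = 149047/1350 kN, M_B = -93449/675 kN·m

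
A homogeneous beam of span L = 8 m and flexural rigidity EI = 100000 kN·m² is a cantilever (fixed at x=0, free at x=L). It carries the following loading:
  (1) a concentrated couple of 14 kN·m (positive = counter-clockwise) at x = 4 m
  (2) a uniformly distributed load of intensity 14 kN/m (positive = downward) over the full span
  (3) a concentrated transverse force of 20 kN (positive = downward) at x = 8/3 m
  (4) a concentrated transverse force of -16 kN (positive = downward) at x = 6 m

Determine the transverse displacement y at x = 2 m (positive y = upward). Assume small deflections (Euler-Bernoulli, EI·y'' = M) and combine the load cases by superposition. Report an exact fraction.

y(2) = -239/37500 m

Load 1 — applied couple M₀=14 kN·m at a=4 m (b=L-a=4):
  y_1 = M₀x²/(2EI)  [x≤a] = 14·2²/(2·100000) = 7/25000 m
Load 2 — uniform load w=14 kN/m over full span:
  y_2 = -wx²(x²-4Lx+6L²)/(24EI) = -14·2²·(2²-4·8·2+6·8²)/(24·100000) = -189/25000 m
Load 3 — point force P=20 kN at a=8/3 m (b=L-a=16/3):
  y_3 = -Px²(3a-x)/(6EI)  [x≤a] = -20·2²·(3·(8/3)-2)/(6·100000) = -1/1250 m
Load 4 — point force P=-16 kN at a=6 m (b=L-a=2):
  y_4 = -Px²(3a-x)/(6EI)  [x≤a] = -(-16)·2²·(3·6-2)/(6·100000) = 16/9375 m
Superposition: y = Σ y_i = -239/37500 m ≈ -0.006373 m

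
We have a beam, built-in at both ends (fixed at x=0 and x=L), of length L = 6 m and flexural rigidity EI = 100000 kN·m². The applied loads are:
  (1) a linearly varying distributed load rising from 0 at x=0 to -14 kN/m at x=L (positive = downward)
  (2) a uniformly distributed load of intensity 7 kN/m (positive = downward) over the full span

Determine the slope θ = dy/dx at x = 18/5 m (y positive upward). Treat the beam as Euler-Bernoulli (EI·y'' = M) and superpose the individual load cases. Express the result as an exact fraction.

θ(18/5) = 189/15625000 rad

Load 1 — triangular load w₀=-14 kN/m (0→w₀ over full span):
  θ_1 = -w₀(2x(L-x)(L-2x)(x+2L)+x²(L-x)²)/(120LEI) = -(-14)·(2·(18/5)·(6-(18/5))·(6-2·(18/5))·((18/5)+2·6)+(18/5)²·(6-(18/5))²)/(120·6·100000) = -189/3906250 rad
Load 2 — uniform load w=7 kN/m over full span:
  θ_2 = -wx(L-x)(L-2x)/(12EI) = -7·(18/5)·(6-(18/5))·(6-2·(18/5))/(12·100000) = 189/3125000 rad
Superposition: θ = Σ θ_i = 189/15625000 rad ≈ 0.000012 rad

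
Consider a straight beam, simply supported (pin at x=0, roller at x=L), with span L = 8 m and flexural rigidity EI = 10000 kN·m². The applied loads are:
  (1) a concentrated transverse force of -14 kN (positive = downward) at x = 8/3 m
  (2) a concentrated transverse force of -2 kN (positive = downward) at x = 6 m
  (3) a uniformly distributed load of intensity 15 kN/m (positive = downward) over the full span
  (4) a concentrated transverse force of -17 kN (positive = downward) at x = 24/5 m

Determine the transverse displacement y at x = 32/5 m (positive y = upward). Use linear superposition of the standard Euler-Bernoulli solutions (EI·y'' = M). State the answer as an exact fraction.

y(32/5) = -74141/2531250 m

Load 1 — point force P=-14 kN at a=8/3 m (b=L-a=16/3):
  y_1 = -Pa(L-x)(2Lx-a²-x²)/(6LEI)  [x>a] = -(-14)·(8/3)·(8-(32/5))·(2·8·(32/5)-(8/3)²-(32/5)²)/(6·8·10000) = 42784/6328125 m
Load 2 — point force P=-2 kN at a=6 m (b=L-a=2):
  y_2 = -Pa(L-x)(2Lx-a²-x²)/(6LEI)  [x>a] = -(-2)·6·(8-(32/5))·(2·8·(32/5)-6²-(32/5)²)/(6·8·10000) = 159/156250 m
Load 3 — uniform load w=15 kN/m over full span:
  y_3 = -wx(L³-2Lx²+x³)/(24EI) = -15·(32/5)·(8³-2·8·(32/5)²+(32/5)³)/(24·10000) = -3712/78125 m
Load 4 — point force P=-17 kN at a=24/5 m (b=L-a=16/5):
  y_4 = -Pa(L-x)(2Lx-a²-x²)/(6LEI)  [x>a] = -(-17)·(24/5)·(8-(32/5))·(2·8·(32/5)-(24/5)²-(32/5)²)/(6·8·10000) = 816/78125 m
Superposition: y = Σ y_i = -74141/2531250 m ≈ -0.029290 m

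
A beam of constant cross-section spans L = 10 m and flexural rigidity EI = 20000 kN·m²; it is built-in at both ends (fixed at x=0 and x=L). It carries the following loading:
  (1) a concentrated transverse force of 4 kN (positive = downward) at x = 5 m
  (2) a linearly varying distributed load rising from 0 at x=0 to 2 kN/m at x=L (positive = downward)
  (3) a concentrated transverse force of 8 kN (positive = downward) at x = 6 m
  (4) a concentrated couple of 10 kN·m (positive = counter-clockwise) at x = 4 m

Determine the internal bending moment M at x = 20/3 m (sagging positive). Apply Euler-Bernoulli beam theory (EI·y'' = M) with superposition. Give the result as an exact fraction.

M(20/3) = 18799/2025 kN·m

Load 1 — point force P=4 kN at a=5 m (b=L-a=5):
  M_1 = Pa²(a+3b)(L-x)/L³ - Pa²b/L²  [x>a] = 4·5²·(5+3·5)·(10-(20/3))/10³ - 4·5²·5/10² = 5/3 kN·m
Load 2 — triangular load w₀=2 kN/m (0→w₀ over full span):
  M_2 = 3w₀Lx/20 - w₀L²/30 - w₀x³/(6L) = 3·2·10·(20/3)/20 - 2·10²/30 - 2·(20/3)³/(6·10) = 280/81 kN·m
Load 3 — point force P=8 kN at a=6 m (b=L-a=4):
  M_3 = Pa²(a+3b)(L-x)/L³ - Pa²b/L²  [x>a] = 8·6²·(6+3·4)·(10-(20/3))/10³ - 8·6²·4/10² = 144/25 kN·m
Load 4 — applied couple M₀=10 kN·m at a=4 m (b=L-a=6):
  M_4 = R_Ax - M_A - M₀  [x>a] with R_A=36/25, M_A=6/5 = (36/25)·(20/3) - (6/5) - 10 = -8/5 kN·m
Superposition: M = Σ M_i = 18799/2025 kN·m ≈ 9.283457 kN·m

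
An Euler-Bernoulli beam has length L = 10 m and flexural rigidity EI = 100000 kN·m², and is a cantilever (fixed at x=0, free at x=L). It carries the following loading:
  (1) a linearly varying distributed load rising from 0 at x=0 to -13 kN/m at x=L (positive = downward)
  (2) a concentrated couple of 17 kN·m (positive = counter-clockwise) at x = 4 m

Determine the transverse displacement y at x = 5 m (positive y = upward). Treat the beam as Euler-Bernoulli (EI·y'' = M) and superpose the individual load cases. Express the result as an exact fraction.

Load 1 — triangular load w₀=-13 kN/m (0→w₀ over full span):
  y_1 = (w₀Lx³/12-w₀L²x²/6-w₀x⁵/(120L))/EI = ((-13)·10·5³/12-(-13)·10²·5²/6-(-13)·5⁵/(120·10))/100000 = 1573/38400 m
Load 2 — applied couple M₀=17 kN·m at a=4 m (b=L-a=6):
  y_2 = M₀a(2x-a)/(2EI)  [x>a] = 17·4·(2·5-4)/(2·100000) = 51/25000 m
Superposition: y = Σ y_i = 206417/4800000 m ≈ 0.043004 m

y(5) = 206417/4800000 m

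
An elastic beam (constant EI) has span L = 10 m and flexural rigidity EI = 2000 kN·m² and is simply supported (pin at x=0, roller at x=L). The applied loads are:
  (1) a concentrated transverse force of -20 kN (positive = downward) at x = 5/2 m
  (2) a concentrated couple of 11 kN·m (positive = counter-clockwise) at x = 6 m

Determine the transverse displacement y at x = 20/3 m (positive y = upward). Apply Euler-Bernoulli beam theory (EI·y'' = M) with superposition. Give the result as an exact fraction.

y(20/3) = 70591/648000 m

Load 1 — point force P=-20 kN at a=5/2 m (b=L-a=15/2):
  y_1 = -Pa(L-x)(2Lx-a²-x²)/(6LEI)  [x>a] = -(-20)·(5/2)·(10-(20/3))·(2·10·(20/3)-(5/2)²-(20/3)²)/(6·10·2000) = 595/5184 m
Load 2 — applied couple M₀=11 kN·m at a=6 m (b=L-a=4):
  y_2 = (M₀x³/(6L)-M₀(x-a)²/2+C₁x)/EI  [x>a] with C₁=M₀(3b²-L²)/(6L)=-143/15 = (11·(20/3)³/(6·10)-11·((20/3)-6)²/2+(-143/15)·(20/3))/2000 = -473/81000 m
Superposition: y = Σ y_i = 70591/648000 m ≈ 0.108937 m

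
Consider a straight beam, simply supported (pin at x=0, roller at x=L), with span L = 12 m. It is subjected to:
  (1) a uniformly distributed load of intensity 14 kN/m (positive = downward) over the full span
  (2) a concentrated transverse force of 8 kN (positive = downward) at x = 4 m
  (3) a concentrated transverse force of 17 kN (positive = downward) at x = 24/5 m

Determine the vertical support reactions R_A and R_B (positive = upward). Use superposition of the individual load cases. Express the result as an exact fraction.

R_A = 1493/15 kN, R_B = 1402/15 kN

Load 1 — uniform load w=14 kN/m over full span:
  R_A = wL/2 = 14·12/2 = 84 kN
  R_B = wL/2 = 14·12/2 = 84 kN
Load 2 — point force P=8 kN at a=4 m (b=L-a=8):
  R_A = Pb/L = 8·8/12 = 16/3 kN
  R_B = Pa/L = 8·4/12 = 8/3 kN
Load 3 — point force P=17 kN at a=24/5 m (b=L-a=36/5):
  R_A = Pb/L = 17·(36/5)/12 = 51/5 kN
  R_B = Pa/L = 17·(24/5)/12 = 34/5 kN
Superposition: R_A = 1493/15 kN, R_B = 1402/15 kN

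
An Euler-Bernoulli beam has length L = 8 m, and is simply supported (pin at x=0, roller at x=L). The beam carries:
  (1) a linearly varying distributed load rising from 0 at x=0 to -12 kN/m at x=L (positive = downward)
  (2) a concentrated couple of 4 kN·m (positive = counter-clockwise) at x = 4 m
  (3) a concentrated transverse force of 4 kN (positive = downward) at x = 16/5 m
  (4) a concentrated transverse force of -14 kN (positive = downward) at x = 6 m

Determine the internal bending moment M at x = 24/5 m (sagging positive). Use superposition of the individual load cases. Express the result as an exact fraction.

M(24/5) = -7804/125 kN·m

Load 1 — triangular load w₀=-12 kN/m (0→w₀ over full span):
  M_1 = w₀Lx/6 - w₀x³/(6L) = (-12)·8·(24/5)/6 - (-12)·(24/5)³/(6·8) = -6144/125 kN·m
Load 2 — applied couple M₀=4 kN·m at a=4 m (b=L-a=4):
  M_2 = M₀x/L - M₀  [x>a] = 4·(24/5)/8 - 4 = -8/5 kN·m
Load 3 — point force P=4 kN at a=16/5 m (b=L-a=24/5):
  M_3 = Pa(L-x)/L  [x>a] = 4·(16/5)·(8-(24/5))/8 = 128/25 kN·m
Load 4 — point force P=-14 kN at a=6 m (b=L-a=2):
  M_4 = Pbx/L  [x≤a] = (-14)·2·(24/5)/8 = -84/5 kN·m
Superposition: M = Σ M_i = -7804/125 kN·m ≈ -62.432000 kN·m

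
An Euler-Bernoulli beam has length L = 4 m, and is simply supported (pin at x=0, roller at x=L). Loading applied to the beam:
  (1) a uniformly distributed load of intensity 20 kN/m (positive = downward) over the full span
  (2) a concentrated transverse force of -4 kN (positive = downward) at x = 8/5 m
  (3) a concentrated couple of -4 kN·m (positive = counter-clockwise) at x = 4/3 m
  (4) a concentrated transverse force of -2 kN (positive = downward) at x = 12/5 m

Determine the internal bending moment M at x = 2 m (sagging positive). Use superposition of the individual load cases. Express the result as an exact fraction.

Load 1 — uniform load w=20 kN/m over full span:
  M_1 = wx(L-x)/2 = 20·2·(4-2)/2 = 40 kN·m
Load 2 — point force P=-4 kN at a=8/5 m (b=L-a=12/5):
  M_2 = Pa(L-x)/L  [x>a] = (-4)·(8/5)·(4-2)/4 = -16/5 kN·m
Load 3 — applied couple M₀=-4 kN·m at a=4/3 m (b=L-a=8/3):
  M_3 = M₀x/L - M₀  [x>a] = (-4)·2/4 - (-4) = 2 kN·m
Load 4 — point force P=-2 kN at a=12/5 m (b=L-a=8/5):
  M_4 = Pbx/L  [x≤a] = (-2)·(8/5)·2/4 = -8/5 kN·m
Superposition: M = Σ M_i = 186/5 kN·m ≈ 37.200000 kN·m

M(2) = 186/5 kN·m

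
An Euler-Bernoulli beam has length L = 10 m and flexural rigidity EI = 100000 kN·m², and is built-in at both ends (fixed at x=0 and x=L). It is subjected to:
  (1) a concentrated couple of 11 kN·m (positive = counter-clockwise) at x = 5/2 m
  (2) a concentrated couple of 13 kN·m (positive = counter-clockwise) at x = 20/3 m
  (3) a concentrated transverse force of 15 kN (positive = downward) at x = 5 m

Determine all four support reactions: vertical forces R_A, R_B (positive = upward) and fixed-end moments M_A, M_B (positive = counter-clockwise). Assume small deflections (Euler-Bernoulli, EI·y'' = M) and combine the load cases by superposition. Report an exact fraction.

R_A = 2513/240 kN, M_A = 1009/48 kN·m, R_B = 1087/240 kN, M_B = -245/16 kN·m

Load 1 — applied couple M₀=11 kN·m at a=5/2 m (b=L-a=15/2):
  R_A = 6M₀ab/L³ = 6·11·(5/2)·(15/2)/10³ = 99/80 kN
  M_A = M₀b(2a-b)/L² = 11·(15/2)·(2·(5/2)-(15/2))/10² = -33/16 kN·m
  R_B = -6M₀ab/L³ = -6·11·(5/2)·(15/2)/10³ = -99/80 kN
  M_B = M₀a(2b-a)/L² = 11·(5/2)·(2·(15/2)-(5/2))/10² = 55/16 kN·m
Load 2 — applied couple M₀=13 kN·m at a=20/3 m (b=L-a=10/3):
  R_A = 6M₀ab/L³ = 6·13·(20/3)·(10/3)/10³ = 26/15 kN
  M_A = M₀b(2a-b)/L² = 13·(10/3)·(2·(20/3)-(10/3))/10² = 13/3 kN·m
  R_B = -6M₀ab/L³ = -6·13·(20/3)·(10/3)/10³ = -26/15 kN
  M_B = M₀a(2b-a)/L² = 13·(20/3)·(2·(10/3)-(20/3))/10² = 0 kN·m
Load 3 — point force P=15 kN at a=5 m (b=L-a=5):
  R_A = Pb²(3a+b)/L³ = 15·5²·(3·5+5)/10³ = 15/2 kN
  M_A = Pab²/L² = 15·5·5²/10² = 75/4 kN·m
  R_B = Pa²(a+3b)/L³ = 15·5²·(5+3·5)/10³ = 15/2 kN
  M_B = -Pa²b/L² = -15·5²·5/10² = -75/4 kN·m
Superposition: R_A = 2513/240 kN, M_A = 1009/48 kN·m, R_B = 1087/240 kN, M_B = -245/16 kN·m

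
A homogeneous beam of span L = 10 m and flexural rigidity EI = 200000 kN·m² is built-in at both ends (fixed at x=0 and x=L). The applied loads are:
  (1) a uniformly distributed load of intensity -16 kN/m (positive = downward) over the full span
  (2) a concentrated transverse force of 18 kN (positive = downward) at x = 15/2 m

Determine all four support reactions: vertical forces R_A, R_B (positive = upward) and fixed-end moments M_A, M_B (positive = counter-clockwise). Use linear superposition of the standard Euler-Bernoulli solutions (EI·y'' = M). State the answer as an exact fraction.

Load 1 — uniform load w=-16 kN/m over full span:
  R_A = wL/2 = (-16)·10/2 = -80 kN
  M_A = wL²/12 = (-16)·10²/12 = -400/3 kN·m
  R_B = wL/2 = (-16)·10/2 = -80 kN
  M_B = -wL²/12 = -(-16)·10²/12 = 400/3 kN·m
Load 2 — point force P=18 kN at a=15/2 m (b=L-a=5/2):
  R_A = Pb²(3a+b)/L³ = 18·(5/2)²·(3·(15/2)+(5/2))/10³ = 45/16 kN
  M_A = Pab²/L² = 18·(15/2)·(5/2)²/10² = 135/16 kN·m
  R_B = Pa²(a+3b)/L³ = 18·(15/2)²·((15/2)+3·(5/2))/10³ = 243/16 kN
  M_B = -Pa²b/L² = -18·(15/2)²·(5/2)/10² = -405/16 kN·m
Superposition: R_A = -1235/16 kN, M_A = -5995/48 kN·m, R_B = -1037/16 kN, M_B = 5185/48 kN·m

R_A = -1235/16 kN, M_A = -5995/48 kN·m, R_B = -1037/16 kN, M_B = 5185/48 kN·m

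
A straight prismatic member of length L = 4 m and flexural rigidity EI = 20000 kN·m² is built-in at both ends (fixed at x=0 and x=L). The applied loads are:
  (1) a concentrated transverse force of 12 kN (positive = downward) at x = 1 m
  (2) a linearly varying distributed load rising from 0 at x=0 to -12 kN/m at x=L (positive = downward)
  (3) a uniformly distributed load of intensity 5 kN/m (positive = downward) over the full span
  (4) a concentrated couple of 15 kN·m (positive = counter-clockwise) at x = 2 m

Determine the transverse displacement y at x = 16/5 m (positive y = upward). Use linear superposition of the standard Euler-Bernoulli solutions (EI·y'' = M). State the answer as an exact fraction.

y(16/5) = 7379/234375000 m

Load 1 — point force P=12 kN at a=1 m (b=L-a=3):
  y_1 = -Pa²(L-x)²(3bL-(3b+a)(L-x))/(6L³EI)  [x>a] = -12·1²·(4-(16/5))²·(3·3·4-(3·3+1)·(4-(16/5)))/(6·4³·20000) = -7/250000 m
Load 2 — triangular load w₀=-12 kN/m (0→w₀ over full span):
  y_2 = -w₀x²(L-x)²(x+2L)/(120LEI) = -(-12)·(16/5)²·(4-(16/5))²·((16/5)+2·4)/(120·4·20000) = 896/9765625 m
Load 3 — uniform load w=5 kN/m over full span:
  y_3 = -wx²(L-x)²/(24EI) = -5·(16/5)²·(4-(16/5))²/(24·20000) = -16/234375 m
Load 4 — applied couple M₀=15 kN·m at a=2 m (b=L-a=2):
  y_4 = (R_Ax³/6 - M_Ax²/2 - M₀(x-a)²/2)/EI  [x>a] with R_A=45/8, M_A=15/4 = ((45/8)·(16/5)³/6 - (15/4)·(16/5)²/2 - 15·((16/5)-2)²/2)/20000 = 9/250000 m
Superposition: y = Σ y_i = 7379/234375000 m ≈ 0.000031 m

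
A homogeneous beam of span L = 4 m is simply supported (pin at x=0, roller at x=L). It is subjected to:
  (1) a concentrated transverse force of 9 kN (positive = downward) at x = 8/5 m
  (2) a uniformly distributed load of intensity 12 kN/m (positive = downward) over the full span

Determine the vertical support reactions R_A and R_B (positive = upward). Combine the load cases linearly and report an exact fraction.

R_A = 147/5 kN, R_B = 138/5 kN

Load 1 — point force P=9 kN at a=8/5 m (b=L-a=12/5):
  R_A = Pb/L = 9·(12/5)/4 = 27/5 kN
  R_B = Pa/L = 9·(8/5)/4 = 18/5 kN
Load 2 — uniform load w=12 kN/m over full span:
  R_A = wL/2 = 12·4/2 = 24 kN
  R_B = wL/2 = 12·4/2 = 24 kN
Superposition: R_A = 147/5 kN, R_B = 138/5 kN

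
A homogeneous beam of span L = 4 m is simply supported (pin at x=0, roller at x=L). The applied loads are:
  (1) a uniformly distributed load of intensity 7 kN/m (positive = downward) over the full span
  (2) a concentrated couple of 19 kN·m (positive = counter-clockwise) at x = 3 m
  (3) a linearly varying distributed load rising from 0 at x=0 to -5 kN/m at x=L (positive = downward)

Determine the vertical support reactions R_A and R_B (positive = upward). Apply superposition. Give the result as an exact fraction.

R_A = 185/12 kN, R_B = 31/12 kN

Load 1 — uniform load w=7 kN/m over full span:
  R_A = wL/2 = 7·4/2 = 14 kN
  R_B = wL/2 = 7·4/2 = 14 kN
Load 2 — applied couple M₀=19 kN·m at a=3 m (b=L-a=1):
  R_A = M₀/L = 19/4 kN
  R_B = -M₀/L = -19/4 kN
Load 3 — triangular load w₀=-5 kN/m (0→w₀ over full span):
  R_A = w₀L/6 = (-5)·4/6 = -10/3 kN
  R_B = w₀L/3 = (-5)·4/3 = -20/3 kN
Superposition: R_A = 185/12 kN, R_B = 31/12 kN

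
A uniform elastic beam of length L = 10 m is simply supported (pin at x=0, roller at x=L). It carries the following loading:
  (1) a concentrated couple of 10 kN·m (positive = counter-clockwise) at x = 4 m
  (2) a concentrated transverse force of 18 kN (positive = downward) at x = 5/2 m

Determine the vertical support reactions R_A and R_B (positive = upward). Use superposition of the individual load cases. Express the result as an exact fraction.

R_A = 29/2 kN, R_B = 7/2 kN

Load 1 — applied couple M₀=10 kN·m at a=4 m (b=L-a=6):
  R_A = M₀/L = 10/10 = 1 kN
  R_B = -M₀/L = -10/10 = -1 kN
Load 2 — point force P=18 kN at a=5/2 m (b=L-a=15/2):
  R_A = Pb/L = 18·(15/2)/10 = 27/2 kN
  R_B = Pa/L = 18·(5/2)/10 = 9/2 kN
Superposition: R_A = 29/2 kN, R_B = 7/2 kN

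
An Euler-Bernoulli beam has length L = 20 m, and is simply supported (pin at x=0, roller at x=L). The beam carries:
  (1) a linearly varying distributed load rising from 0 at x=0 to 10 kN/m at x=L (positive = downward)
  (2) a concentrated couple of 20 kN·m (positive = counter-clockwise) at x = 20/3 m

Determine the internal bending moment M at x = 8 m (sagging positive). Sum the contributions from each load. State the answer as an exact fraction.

Load 1 — triangular load w₀=10 kN/m (0→w₀ over full span):
  M_1 = w₀Lx/6 - w₀x³/(6L) = 10·20·8/6 - 10·8³/(6·20) = 224 kN·m
Load 2 — applied couple M₀=20 kN·m at a=20/3 m (b=L-a=40/3):
  M_2 = M₀x/L - M₀  [x>a] = 20·8/20 - 20 = -12 kN·m
Superposition: M = Σ M_i = 212 kN·m ≈ 212.000000 kN·m

M(8) = 212 kN·m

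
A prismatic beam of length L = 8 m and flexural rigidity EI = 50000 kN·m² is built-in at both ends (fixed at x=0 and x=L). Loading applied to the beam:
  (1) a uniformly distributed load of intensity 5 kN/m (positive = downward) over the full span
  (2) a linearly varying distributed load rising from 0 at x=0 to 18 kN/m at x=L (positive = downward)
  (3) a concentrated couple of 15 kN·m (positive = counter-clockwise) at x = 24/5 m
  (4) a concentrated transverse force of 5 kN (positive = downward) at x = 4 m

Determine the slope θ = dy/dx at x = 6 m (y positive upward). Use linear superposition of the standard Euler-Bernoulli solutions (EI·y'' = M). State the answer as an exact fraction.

Load 1 — uniform load w=5 kN/m over full span:
  θ_1 = -wx(L-x)(L-2x)/(12EI) = -5·6·(8-6)·(8-2·6)/(12·50000) = 1/2500 rad
Load 2 — triangular load w₀=18 kN/m (0→w₀ over full span):
  θ_2 = -w₀(2x(L-x)(L-2x)(x+2L)+x²(L-x)²)/(120LEI) = -18·(2·6·(8-6)·(8-2·6)·(6+2·8)+6²·(8-6)²)/(120·8·50000) = 369/500000 rad
Load 3 — applied couple M₀=15 kN·m at a=24/5 m (b=L-a=16/5):
  θ_3 = (R_Ax²/2 - M_Ax - M₀(x-a))/EI  [x>a] with R_A=27/10, M_A=24/5 = ((27/10)·6²/2 - (24/5)·6 - 15·(6-(24/5)))/50000 = 9/250000 rad
Load 4 — point force P=5 kN at a=4 m (b=L-a=4):
  θ_4 = Pa²(L-x)(2bL-(3b+a)(L-x))/(2L³EI)  [x>a] = 5·4²·(8-6)·(2·4·8-(3·4+4)·(8-6))/(2·8³·50000) = 1/10000 rad
Superposition: θ = Σ θ_i = 637/500000 rad ≈ 0.001274 rad

θ(6) = 637/500000 rad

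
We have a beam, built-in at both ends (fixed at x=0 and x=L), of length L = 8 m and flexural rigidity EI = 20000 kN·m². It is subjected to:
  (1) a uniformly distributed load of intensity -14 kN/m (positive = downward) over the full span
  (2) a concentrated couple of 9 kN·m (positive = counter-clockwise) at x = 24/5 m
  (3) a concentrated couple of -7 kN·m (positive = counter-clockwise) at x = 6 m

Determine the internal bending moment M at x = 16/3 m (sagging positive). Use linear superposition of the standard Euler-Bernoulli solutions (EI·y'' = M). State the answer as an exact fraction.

Load 1 — uniform load w=-14 kN/m over full span:
  M_1 = wLx/2 - wL²/12 - wx²/2 = (-14)·8·(16/3)/2 - (-14)·8²/12 - (-14)·(16/3)²/2 = -224/9 kN·m
Load 2 — applied couple M₀=9 kN·m at a=24/5 m (b=L-a=16/5):
  M_2 = R_Ax - M_A - M₀  [x>a] with R_A=81/50, M_A=72/25 = (81/50)·(16/3) - (72/25) - 9 = -81/25 kN·m
Load 3 — applied couple M₀=-7 kN·m at a=6 m (b=L-a=2):
  M_3 = R_Ax - M_A  [x≤a] with R_A=-63/64, M_A=-35/16 = (-63/64)·(16/3) - (-35/16) = -49/16 kN·m
Superposition: M = Σ M_i = -112289/3600 kN·m ≈ -31.191389 kN·m

M(16/3) = -112289/3600 kN·m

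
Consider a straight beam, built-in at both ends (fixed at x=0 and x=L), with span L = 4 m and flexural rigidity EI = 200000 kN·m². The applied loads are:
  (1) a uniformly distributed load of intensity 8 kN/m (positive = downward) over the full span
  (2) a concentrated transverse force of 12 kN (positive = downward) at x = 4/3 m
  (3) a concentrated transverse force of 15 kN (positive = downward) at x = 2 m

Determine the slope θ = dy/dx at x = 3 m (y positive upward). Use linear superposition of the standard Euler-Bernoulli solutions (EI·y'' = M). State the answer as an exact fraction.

Load 1 — uniform load w=8 kN/m over full span:
  θ_1 = -wx(L-x)(L-2x)/(12EI) = -8·3·(4-3)·(4-2·3)/(12·200000) = 1/50000 rad
Load 2 — point force P=12 kN at a=4/3 m (b=L-a=8/3):
  θ_2 = Pa²(L-x)(2bL-(3b+a)(L-x))/(2L³EI)  [x>a] = 12·(4/3)²·(4-3)·(2·(8/3)·4-(3·(8/3)+(4/3))·(4-3))/(2·4³·200000) = 1/100000 rad
Load 3 — point force P=15 kN at a=2 m (b=L-a=2):
  θ_3 = Pa²(L-x)(2bL-(3b+a)(L-x))/(2L³EI)  [x>a] = 15·2²·(4-3)·(2·2·4-(3·2+2)·(4-3))/(2·4³·200000) = 3/160000 rad
Superposition: θ = Σ θ_i = 39/800000 rad ≈ 0.000049 rad

θ(3) = 39/800000 rad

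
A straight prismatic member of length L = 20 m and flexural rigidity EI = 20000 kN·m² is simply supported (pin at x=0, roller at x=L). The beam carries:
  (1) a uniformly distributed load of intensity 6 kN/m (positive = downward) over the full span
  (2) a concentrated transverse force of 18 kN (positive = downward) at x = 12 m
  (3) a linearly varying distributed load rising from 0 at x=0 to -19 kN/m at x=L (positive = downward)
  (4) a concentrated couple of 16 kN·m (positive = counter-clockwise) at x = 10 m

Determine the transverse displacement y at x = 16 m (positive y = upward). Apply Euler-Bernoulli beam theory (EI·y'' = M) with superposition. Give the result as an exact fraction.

y(16) = 2537/15625 m

Load 1 — uniform load w=6 kN/m over full span:
  y_1 = -wx(L³-2Lx²+x³)/(24EI) = -6·16·(20³-2·20·16²+16³)/(24·20000) = -232/625 m
Load 2 — point force P=18 kN at a=12 m (b=L-a=8):
  y_2 = -Pa(L-x)(2Lx-a²-x²)/(6LEI)  [x>a] = -18·12·(20-16)·(2·20·16-12²-16²)/(6·20·20000) = -54/625 m
Load 3 — triangular load w₀=-19 kN/m (0→w₀ over full span):
  y_3 = -w₀x(7L⁴-10L²x²+3x⁴)/(360LEI) = -(-19)·16·(7·20⁴-10·20²·16²+3·16⁴)/(360·20·20000) = 9652/15625 m
Load 4 — applied couple M₀=16 kN·m at a=10 m (b=L-a=10):
  y_4 = (M₀x³/(6L)-M₀(x-a)²/2+C₁x)/EI  [x>a] with C₁=M₀(3b²-L²)/(6L)=-40/3 = (16·16³/(6·20)-16·(16-10)²/2+(-40/3)·16)/20000 = 7/3125 m
Superposition: y = Σ y_i = 2537/15625 m ≈ 0.162368 m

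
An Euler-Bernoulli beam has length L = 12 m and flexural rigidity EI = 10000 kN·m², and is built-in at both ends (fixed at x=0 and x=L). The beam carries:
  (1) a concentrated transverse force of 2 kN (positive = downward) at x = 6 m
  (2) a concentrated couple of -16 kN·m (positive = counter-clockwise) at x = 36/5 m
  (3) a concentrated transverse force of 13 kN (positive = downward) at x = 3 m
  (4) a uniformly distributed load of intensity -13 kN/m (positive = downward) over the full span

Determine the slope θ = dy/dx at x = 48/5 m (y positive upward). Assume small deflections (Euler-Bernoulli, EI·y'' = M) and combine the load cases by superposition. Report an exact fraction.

θ(48/5) = -205767/12500000 rad

Load 1 — point force P=2 kN at a=6 m (b=L-a=6):
  θ_1 = Pa²(L-x)(2bL-(3b+a)(L-x))/(2L³EI)  [x>a] = 2·6²·(12-(48/5))·(2·6·12-(3·6+6)·(12-(48/5)))/(2·12³·10000) = 27/62500 rad
Load 2 — applied couple M₀=-16 kN·m at a=36/5 m (b=L-a=24/5):
  θ_2 = (R_Ax²/2 - M_Ax - M₀(x-a))/EI  [x>a] with R_A=-48/25, M_A=-128/25 = ((-48/25)·(48/5)²/2 - (-128/25)·(48/5) - (-16)·((48/5)-(36/5)))/10000 = -36/390625 rad
Load 3 — point force P=13 kN at a=3 m (b=L-a=9):
  θ_3 = Pa²(L-x)(2bL-(3b+a)(L-x))/(2L³EI)  [x>a] = 13·3²·(12-(48/5))·(2·9·12-(3·9+3)·(12-(48/5)))/(2·12³·10000) = 117/100000 rad
Load 4 — uniform load w=-13 kN/m over full span:
  θ_4 = -wx(L-x)(L-2x)/(12EI) = -(-13)·(48/5)·(12-(48/5))·(12-2·(48/5))/(12·10000) = -1404/78125 rad
Superposition: θ = Σ θ_i = -205767/12500000 rad ≈ -0.016461 rad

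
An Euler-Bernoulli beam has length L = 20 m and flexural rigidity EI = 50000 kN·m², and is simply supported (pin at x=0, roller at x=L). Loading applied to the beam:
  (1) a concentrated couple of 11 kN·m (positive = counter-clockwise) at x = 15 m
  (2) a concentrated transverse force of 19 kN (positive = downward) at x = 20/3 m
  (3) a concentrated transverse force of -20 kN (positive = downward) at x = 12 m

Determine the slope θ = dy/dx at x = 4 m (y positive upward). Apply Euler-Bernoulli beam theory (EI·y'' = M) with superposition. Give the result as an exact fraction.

θ(4) = -29789/162000000 rad

Load 1 — applied couple M₀=11 kN·m at a=15 m (b=L-a=5):
  θ_1 = (M₀x²/(2L)+C₁)/EI  [x≤a] with C₁=M₀(3b²-L²)/(6L)=-715/24 = (11·4²/(2·20)+(-715/24))/50000 = -3047/6000000 rad
Load 2 — point force P=19 kN at a=20/3 m (b=L-a=40/3):
  θ_2 = -Pb(L²-b²-3x²)/(6LEI)  [x≤a] = -19·(40/3)·(20²-(40/3)²-3·4²)/(6·20·50000) = -1862/253125 rad
Load 3 — point force P=-20 kN at a=12 m (b=L-a=8):
  θ_3 = -Pb(L²-b²-3x²)/(6LEI)  [x≤a] = -(-20)·8·(20²-8²-3·4²)/(6·20·50000) = 24/3125 rad
Superposition: θ = Σ θ_i = -29789/162000000 rad ≈ -0.000184 rad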